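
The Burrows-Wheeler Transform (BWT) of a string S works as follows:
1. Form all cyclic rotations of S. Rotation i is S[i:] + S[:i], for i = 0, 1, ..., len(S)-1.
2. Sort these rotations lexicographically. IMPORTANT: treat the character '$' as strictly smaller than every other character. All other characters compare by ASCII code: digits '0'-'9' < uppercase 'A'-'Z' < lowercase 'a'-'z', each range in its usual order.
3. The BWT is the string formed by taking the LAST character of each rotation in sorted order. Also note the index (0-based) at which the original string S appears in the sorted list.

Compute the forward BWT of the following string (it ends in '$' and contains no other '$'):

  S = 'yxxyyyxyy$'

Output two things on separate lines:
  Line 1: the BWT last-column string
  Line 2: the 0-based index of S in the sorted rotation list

Answer: yyyxy$yxyx
5

Derivation:
All 10 rotations (rotation i = S[i:]+S[:i]):
  rot[0] = yxxyyyxyy$
  rot[1] = xxyyyxyy$y
  rot[2] = xyyyxyy$yx
  rot[3] = yyyxyy$yxx
  rot[4] = yyxyy$yxxy
  rot[5] = yxyy$yxxyy
  rot[6] = xyy$yxxyyy
  rot[7] = yy$yxxyyyx
  rot[8] = y$yxxyyyxy
  rot[9] = $yxxyyyxyy
Sorted (with $ < everything):
  sorted[0] = $yxxyyyxyy  (last char: 'y')
  sorted[1] = xxyyyxyy$y  (last char: 'y')
  sorted[2] = xyy$yxxyyy  (last char: 'y')
  sorted[3] = xyyyxyy$yx  (last char: 'x')
  sorted[4] = y$yxxyyyxy  (last char: 'y')
  sorted[5] = yxxyyyxyy$  (last char: '$')
  sorted[6] = yxyy$yxxyy  (last char: 'y')
  sorted[7] = yy$yxxyyyx  (last char: 'x')
  sorted[8] = yyxyy$yxxy  (last char: 'y')
  sorted[9] = yyyxyy$yxx  (last char: 'x')
Last column: yyyxy$yxyx
Original string S is at sorted index 5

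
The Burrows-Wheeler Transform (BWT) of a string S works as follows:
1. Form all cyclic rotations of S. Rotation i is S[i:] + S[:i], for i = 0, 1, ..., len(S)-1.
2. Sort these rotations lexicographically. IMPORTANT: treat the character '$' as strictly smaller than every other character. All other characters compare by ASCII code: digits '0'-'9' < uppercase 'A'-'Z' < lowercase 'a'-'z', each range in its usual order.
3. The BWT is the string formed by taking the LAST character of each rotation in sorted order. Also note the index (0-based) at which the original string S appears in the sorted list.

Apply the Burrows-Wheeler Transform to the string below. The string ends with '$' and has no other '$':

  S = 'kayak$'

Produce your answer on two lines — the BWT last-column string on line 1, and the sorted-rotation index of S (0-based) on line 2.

All 6 rotations (rotation i = S[i:]+S[:i]):
  rot[0] = kayak$
  rot[1] = ayak$k
  rot[2] = yak$ka
  rot[3] = ak$kay
  rot[4] = k$kaya
  rot[5] = $kayak
Sorted (with $ < everything):
  sorted[0] = $kayak  (last char: 'k')
  sorted[1] = ak$kay  (last char: 'y')
  sorted[2] = ayak$k  (last char: 'k')
  sorted[3] = k$kaya  (last char: 'a')
  sorted[4] = kayak$  (last char: '$')
  sorted[5] = yak$ka  (last char: 'a')
Last column: kyka$a
Original string S is at sorted index 4

Answer: kyka$a
4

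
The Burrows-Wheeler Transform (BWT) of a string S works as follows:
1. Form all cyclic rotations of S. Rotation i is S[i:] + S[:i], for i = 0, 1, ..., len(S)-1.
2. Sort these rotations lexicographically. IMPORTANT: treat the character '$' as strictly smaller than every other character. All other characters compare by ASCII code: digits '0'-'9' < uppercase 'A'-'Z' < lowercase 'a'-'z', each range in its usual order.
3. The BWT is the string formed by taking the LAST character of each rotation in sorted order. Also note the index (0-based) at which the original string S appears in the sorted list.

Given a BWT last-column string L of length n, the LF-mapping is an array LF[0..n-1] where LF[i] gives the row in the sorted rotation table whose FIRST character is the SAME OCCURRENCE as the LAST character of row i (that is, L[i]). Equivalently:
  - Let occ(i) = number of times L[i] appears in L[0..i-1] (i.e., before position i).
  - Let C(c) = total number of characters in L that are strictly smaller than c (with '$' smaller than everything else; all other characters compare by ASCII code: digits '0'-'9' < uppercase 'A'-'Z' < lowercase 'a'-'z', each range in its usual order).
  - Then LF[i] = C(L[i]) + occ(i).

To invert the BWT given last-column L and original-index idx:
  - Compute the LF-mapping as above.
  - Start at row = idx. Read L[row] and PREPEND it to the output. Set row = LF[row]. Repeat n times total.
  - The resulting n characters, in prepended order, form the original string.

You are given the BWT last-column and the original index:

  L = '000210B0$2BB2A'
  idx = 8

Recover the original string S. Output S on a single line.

LF mapping: 1 2 3 7 6 4 11 5 0 8 12 13 9 10
Walk LF starting at row 8, prepending L[row]:
  step 1: row=8, L[8]='$', prepend. Next row=LF[8]=0
  step 2: row=0, L[0]='0', prepend. Next row=LF[0]=1
  step 3: row=1, L[1]='0', prepend. Next row=LF[1]=2
  step 4: row=2, L[2]='0', prepend. Next row=LF[2]=3
  step 5: row=3, L[3]='2', prepend. Next row=LF[3]=7
  step 6: row=7, L[7]='0', prepend. Next row=LF[7]=5
  step 7: row=5, L[5]='0', prepend. Next row=LF[5]=4
  step 8: row=4, L[4]='1', prepend. Next row=LF[4]=6
  step 9: row=6, L[6]='B', prepend. Next row=LF[6]=11
  step 10: row=11, L[11]='B', prepend. Next row=LF[11]=13
  step 11: row=13, L[13]='A', prepend. Next row=LF[13]=10
  step 12: row=10, L[10]='B', prepend. Next row=LF[10]=12
  step 13: row=12, L[12]='2', prepend. Next row=LF[12]=9
  step 14: row=9, L[9]='2', prepend. Next row=LF[9]=8
Reversed output: 22BABB1002000$

Answer: 22BABB1002000$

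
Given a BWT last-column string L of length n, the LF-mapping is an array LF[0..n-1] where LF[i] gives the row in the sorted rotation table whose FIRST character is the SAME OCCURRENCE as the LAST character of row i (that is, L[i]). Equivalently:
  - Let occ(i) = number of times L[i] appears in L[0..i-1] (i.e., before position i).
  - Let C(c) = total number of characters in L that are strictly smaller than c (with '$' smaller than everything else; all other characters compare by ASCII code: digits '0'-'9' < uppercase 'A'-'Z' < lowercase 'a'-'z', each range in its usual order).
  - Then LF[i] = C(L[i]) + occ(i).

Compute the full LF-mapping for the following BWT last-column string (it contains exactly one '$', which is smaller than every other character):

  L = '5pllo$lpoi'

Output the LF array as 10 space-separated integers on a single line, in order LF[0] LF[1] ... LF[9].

Answer: 1 8 3 4 6 0 5 9 7 2

Derivation:
Char counts: '$':1, '5':1, 'i':1, 'l':3, 'o':2, 'p':2
C (first-col start): C('$')=0, C('5')=1, C('i')=2, C('l')=3, C('o')=6, C('p')=8
L[0]='5': occ=0, LF[0]=C('5')+0=1+0=1
L[1]='p': occ=0, LF[1]=C('p')+0=8+0=8
L[2]='l': occ=0, LF[2]=C('l')+0=3+0=3
L[3]='l': occ=1, LF[3]=C('l')+1=3+1=4
L[4]='o': occ=0, LF[4]=C('o')+0=6+0=6
L[5]='$': occ=0, LF[5]=C('$')+0=0+0=0
L[6]='l': occ=2, LF[6]=C('l')+2=3+2=5
L[7]='p': occ=1, LF[7]=C('p')+1=8+1=9
L[8]='o': occ=1, LF[8]=C('o')+1=6+1=7
L[9]='i': occ=0, LF[9]=C('i')+0=2+0=2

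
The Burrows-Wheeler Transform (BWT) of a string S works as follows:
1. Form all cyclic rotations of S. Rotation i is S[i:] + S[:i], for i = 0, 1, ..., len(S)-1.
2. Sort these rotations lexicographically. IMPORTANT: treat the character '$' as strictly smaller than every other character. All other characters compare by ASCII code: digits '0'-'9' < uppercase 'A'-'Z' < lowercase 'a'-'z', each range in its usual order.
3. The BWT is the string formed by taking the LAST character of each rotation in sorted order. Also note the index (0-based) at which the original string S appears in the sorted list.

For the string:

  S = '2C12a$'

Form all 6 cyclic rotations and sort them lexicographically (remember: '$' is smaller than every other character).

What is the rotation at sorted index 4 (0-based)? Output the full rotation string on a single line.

All 6 rotations (rotation i = S[i:]+S[:i]):
  rot[0] = 2C12a$
  rot[1] = C12a$2
  rot[2] = 12a$2C
  rot[3] = 2a$2C1
  rot[4] = a$2C12
  rot[5] = $2C12a
Sorted (with $ < everything):
  sorted[0] = $2C12a
  sorted[1] = 12a$2C
  sorted[2] = 2C12a$
  sorted[3] = 2a$2C1
  sorted[4] = C12a$2
  sorted[5] = a$2C12
sorted[4] = C12a$2

Answer: C12a$2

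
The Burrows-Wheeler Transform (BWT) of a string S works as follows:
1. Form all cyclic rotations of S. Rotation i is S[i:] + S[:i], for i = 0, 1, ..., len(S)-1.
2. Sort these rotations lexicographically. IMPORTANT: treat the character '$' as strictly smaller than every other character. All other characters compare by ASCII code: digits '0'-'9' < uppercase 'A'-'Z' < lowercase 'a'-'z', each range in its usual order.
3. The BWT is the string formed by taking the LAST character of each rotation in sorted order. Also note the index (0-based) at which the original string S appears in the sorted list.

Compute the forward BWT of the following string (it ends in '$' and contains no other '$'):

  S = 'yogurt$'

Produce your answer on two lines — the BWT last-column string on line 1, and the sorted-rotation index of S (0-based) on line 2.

Answer: toyurg$
6

Derivation:
All 7 rotations (rotation i = S[i:]+S[:i]):
  rot[0] = yogurt$
  rot[1] = ogurt$y
  rot[2] = gurt$yo
  rot[3] = urt$yog
  rot[4] = rt$yogu
  rot[5] = t$yogur
  rot[6] = $yogurt
Sorted (with $ < everything):
  sorted[0] = $yogurt  (last char: 't')
  sorted[1] = gurt$yo  (last char: 'o')
  sorted[2] = ogurt$y  (last char: 'y')
  sorted[3] = rt$yogu  (last char: 'u')
  sorted[4] = t$yogur  (last char: 'r')
  sorted[5] = urt$yog  (last char: 'g')
  sorted[6] = yogurt$  (last char: '$')
Last column: toyurg$
Original string S is at sorted index 6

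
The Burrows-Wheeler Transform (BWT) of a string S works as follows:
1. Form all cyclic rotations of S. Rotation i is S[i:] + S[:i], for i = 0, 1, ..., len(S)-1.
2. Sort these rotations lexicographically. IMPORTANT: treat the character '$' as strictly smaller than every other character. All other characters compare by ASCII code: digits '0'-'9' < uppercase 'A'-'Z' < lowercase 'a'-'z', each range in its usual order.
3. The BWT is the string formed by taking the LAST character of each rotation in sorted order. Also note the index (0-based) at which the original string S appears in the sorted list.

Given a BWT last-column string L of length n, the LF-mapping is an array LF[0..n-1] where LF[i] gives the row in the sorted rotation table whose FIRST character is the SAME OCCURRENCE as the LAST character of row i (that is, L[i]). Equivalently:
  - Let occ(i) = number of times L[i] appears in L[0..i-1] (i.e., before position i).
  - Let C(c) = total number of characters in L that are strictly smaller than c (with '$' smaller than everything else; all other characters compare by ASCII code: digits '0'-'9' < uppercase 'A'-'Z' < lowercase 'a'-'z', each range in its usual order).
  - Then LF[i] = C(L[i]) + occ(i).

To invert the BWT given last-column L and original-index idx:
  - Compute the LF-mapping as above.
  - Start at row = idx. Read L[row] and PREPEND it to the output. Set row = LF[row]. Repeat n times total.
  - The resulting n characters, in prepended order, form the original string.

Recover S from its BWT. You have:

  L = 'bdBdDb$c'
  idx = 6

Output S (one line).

Answer: dBDbcdb$

Derivation:
LF mapping: 3 6 1 7 2 4 0 5
Walk LF starting at row 6, prepending L[row]:
  step 1: row=6, L[6]='$', prepend. Next row=LF[6]=0
  step 2: row=0, L[0]='b', prepend. Next row=LF[0]=3
  step 3: row=3, L[3]='d', prepend. Next row=LF[3]=7
  step 4: row=7, L[7]='c', prepend. Next row=LF[7]=5
  step 5: row=5, L[5]='b', prepend. Next row=LF[5]=4
  step 6: row=4, L[4]='D', prepend. Next row=LF[4]=2
  step 7: row=2, L[2]='B', prepend. Next row=LF[2]=1
  step 8: row=1, L[1]='d', prepend. Next row=LF[1]=6
Reversed output: dBDbcdb$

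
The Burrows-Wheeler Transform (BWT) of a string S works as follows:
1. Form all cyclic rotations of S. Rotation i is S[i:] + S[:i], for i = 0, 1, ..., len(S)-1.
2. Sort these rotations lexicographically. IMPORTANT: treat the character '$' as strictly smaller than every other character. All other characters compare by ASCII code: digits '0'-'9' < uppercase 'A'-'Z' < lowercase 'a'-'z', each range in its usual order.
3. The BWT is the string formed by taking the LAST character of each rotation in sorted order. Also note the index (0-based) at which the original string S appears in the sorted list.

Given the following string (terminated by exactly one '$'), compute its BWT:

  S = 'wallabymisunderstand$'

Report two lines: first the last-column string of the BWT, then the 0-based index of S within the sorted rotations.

Answer: dlwtanndmlayaueriss$b
19

Derivation:
All 21 rotations (rotation i = S[i:]+S[:i]):
  rot[0] = wallabymisunderstand$
  rot[1] = allabymisunderstand$w
  rot[2] = llabymisunderstand$wa
  rot[3] = labymisunderstand$wal
  rot[4] = abymisunderstand$wall
  rot[5] = bymisunderstand$walla
  rot[6] = ymisunderstand$wallab
  rot[7] = misunderstand$wallaby
  rot[8] = isunderstand$wallabym
  rot[9] = sunderstand$wallabymi
  rot[10] = understand$wallabymis
  rot[11] = nderstand$wallabymisu
  rot[12] = derstand$wallabymisun
  rot[13] = erstand$wallabymisund
  rot[14] = rstand$wallabymisunde
  rot[15] = stand$wallabymisunder
  rot[16] = tand$wallabymisunders
  rot[17] = and$wallabymisunderst
  rot[18] = nd$wallabymisundersta
  rot[19] = d$wallabymisunderstan
  rot[20] = $wallabymisunderstand
Sorted (with $ < everything):
  sorted[0] = $wallabymisunderstand  (last char: 'd')
  sorted[1] = abymisunderstand$wall  (last char: 'l')
  sorted[2] = allabymisunderstand$w  (last char: 'w')
  sorted[3] = and$wallabymisunderst  (last char: 't')
  sorted[4] = bymisunderstand$walla  (last char: 'a')
  sorted[5] = d$wallabymisunderstan  (last char: 'n')
  sorted[6] = derstand$wallabymisun  (last char: 'n')
  sorted[7] = erstand$wallabymisund  (last char: 'd')
  sorted[8] = isunderstand$wallabym  (last char: 'm')
  sorted[9] = labymisunderstand$wal  (last char: 'l')
  sorted[10] = llabymisunderstand$wa  (last char: 'a')
  sorted[11] = misunderstand$wallaby  (last char: 'y')
  sorted[12] = nd$wallabymisundersta  (last char: 'a')
  sorted[13] = nderstand$wallabymisu  (last char: 'u')
  sorted[14] = rstand$wallabymisunde  (last char: 'e')
  sorted[15] = stand$wallabymisunder  (last char: 'r')
  sorted[16] = sunderstand$wallabymi  (last char: 'i')
  sorted[17] = tand$wallabymisunders  (last char: 's')
  sorted[18] = understand$wallabymis  (last char: 's')
  sorted[19] = wallabymisunderstand$  (last char: '$')
  sorted[20] = ymisunderstand$wallab  (last char: 'b')
Last column: dlwtanndmlayaueriss$b
Original string S is at sorted index 19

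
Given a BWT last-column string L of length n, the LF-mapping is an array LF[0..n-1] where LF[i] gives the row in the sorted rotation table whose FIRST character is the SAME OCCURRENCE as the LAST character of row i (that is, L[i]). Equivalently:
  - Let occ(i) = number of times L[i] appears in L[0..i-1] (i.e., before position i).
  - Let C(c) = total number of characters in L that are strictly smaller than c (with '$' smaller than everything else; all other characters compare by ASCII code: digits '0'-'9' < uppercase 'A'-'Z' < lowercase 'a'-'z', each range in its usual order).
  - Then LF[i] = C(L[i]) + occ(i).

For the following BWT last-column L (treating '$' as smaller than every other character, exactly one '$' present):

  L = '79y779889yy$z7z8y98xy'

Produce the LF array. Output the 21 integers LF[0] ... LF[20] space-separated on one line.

Answer: 1 9 14 2 3 10 5 6 11 15 16 0 19 4 20 7 17 12 8 13 18

Derivation:
Char counts: '$':1, '7':4, '8':4, '9':4, 'x':1, 'y':5, 'z':2
C (first-col start): C('$')=0, C('7')=1, C('8')=5, C('9')=9, C('x')=13, C('y')=14, C('z')=19
L[0]='7': occ=0, LF[0]=C('7')+0=1+0=1
L[1]='9': occ=0, LF[1]=C('9')+0=9+0=9
L[2]='y': occ=0, LF[2]=C('y')+0=14+0=14
L[3]='7': occ=1, LF[3]=C('7')+1=1+1=2
L[4]='7': occ=2, LF[4]=C('7')+2=1+2=3
L[5]='9': occ=1, LF[5]=C('9')+1=9+1=10
L[6]='8': occ=0, LF[6]=C('8')+0=5+0=5
L[7]='8': occ=1, LF[7]=C('8')+1=5+1=6
L[8]='9': occ=2, LF[8]=C('9')+2=9+2=11
L[9]='y': occ=1, LF[9]=C('y')+1=14+1=15
L[10]='y': occ=2, LF[10]=C('y')+2=14+2=16
L[11]='$': occ=0, LF[11]=C('$')+0=0+0=0
L[12]='z': occ=0, LF[12]=C('z')+0=19+0=19
L[13]='7': occ=3, LF[13]=C('7')+3=1+3=4
L[14]='z': occ=1, LF[14]=C('z')+1=19+1=20
L[15]='8': occ=2, LF[15]=C('8')+2=5+2=7
L[16]='y': occ=3, LF[16]=C('y')+3=14+3=17
L[17]='9': occ=3, LF[17]=C('9')+3=9+3=12
L[18]='8': occ=3, LF[18]=C('8')+3=5+3=8
L[19]='x': occ=0, LF[19]=C('x')+0=13+0=13
L[20]='y': occ=4, LF[20]=C('y')+4=14+4=18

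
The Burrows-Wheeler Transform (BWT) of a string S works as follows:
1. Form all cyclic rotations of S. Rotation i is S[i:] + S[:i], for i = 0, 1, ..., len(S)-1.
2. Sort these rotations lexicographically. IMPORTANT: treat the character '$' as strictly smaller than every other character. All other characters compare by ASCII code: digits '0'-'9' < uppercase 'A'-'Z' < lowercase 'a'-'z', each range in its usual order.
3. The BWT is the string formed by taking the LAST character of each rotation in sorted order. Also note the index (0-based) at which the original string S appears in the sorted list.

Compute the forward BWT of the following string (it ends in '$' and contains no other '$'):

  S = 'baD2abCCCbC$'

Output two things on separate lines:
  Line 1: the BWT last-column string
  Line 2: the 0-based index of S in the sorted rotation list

All 12 rotations (rotation i = S[i:]+S[:i]):
  rot[0] = baD2abCCCbC$
  rot[1] = aD2abCCCbC$b
  rot[2] = D2abCCCbC$ba
  rot[3] = 2abCCCbC$baD
  rot[4] = abCCCbC$baD2
  rot[5] = bCCCbC$baD2a
  rot[6] = CCCbC$baD2ab
  rot[7] = CCbC$baD2abC
  rot[8] = CbC$baD2abCC
  rot[9] = bC$baD2abCCC
  rot[10] = C$baD2abCCCb
  rot[11] = $baD2abCCCbC
Sorted (with $ < everything):
  sorted[0] = $baD2abCCCbC  (last char: 'C')
  sorted[1] = 2abCCCbC$baD  (last char: 'D')
  sorted[2] = C$baD2abCCCb  (last char: 'b')
  sorted[3] = CCCbC$baD2ab  (last char: 'b')
  sorted[4] = CCbC$baD2abC  (last char: 'C')
  sorted[5] = CbC$baD2abCC  (last char: 'C')
  sorted[6] = D2abCCCbC$ba  (last char: 'a')
  sorted[7] = aD2abCCCbC$b  (last char: 'b')
  sorted[8] = abCCCbC$baD2  (last char: '2')
  sorted[9] = bC$baD2abCCC  (last char: 'C')
  sorted[10] = bCCCbC$baD2a  (last char: 'a')
  sorted[11] = baD2abCCCbC$  (last char: '$')
Last column: CDbbCCab2Ca$
Original string S is at sorted index 11

Answer: CDbbCCab2Ca$
11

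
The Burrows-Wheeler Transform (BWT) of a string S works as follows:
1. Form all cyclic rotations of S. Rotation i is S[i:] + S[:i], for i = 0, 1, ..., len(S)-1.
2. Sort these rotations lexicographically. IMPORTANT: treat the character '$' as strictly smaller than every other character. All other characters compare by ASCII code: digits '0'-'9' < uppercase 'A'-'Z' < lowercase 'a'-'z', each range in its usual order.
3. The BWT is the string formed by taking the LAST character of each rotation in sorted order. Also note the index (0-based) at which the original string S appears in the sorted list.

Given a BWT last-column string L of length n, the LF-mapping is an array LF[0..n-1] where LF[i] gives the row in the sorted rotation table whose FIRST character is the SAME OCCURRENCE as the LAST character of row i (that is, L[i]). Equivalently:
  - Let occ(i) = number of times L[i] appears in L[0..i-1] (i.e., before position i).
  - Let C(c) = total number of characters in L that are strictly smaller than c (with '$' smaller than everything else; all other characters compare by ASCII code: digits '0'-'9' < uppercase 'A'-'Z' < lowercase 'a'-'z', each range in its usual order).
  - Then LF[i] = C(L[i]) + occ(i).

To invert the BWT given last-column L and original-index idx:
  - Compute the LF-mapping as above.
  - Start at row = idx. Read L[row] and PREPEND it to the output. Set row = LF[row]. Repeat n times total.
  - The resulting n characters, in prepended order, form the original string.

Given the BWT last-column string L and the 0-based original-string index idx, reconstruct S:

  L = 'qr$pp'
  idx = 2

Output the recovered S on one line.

LF mapping: 3 4 0 1 2
Walk LF starting at row 2, prepending L[row]:
  step 1: row=2, L[2]='$', prepend. Next row=LF[2]=0
  step 2: row=0, L[0]='q', prepend. Next row=LF[0]=3
  step 3: row=3, L[3]='p', prepend. Next row=LF[3]=1
  step 4: row=1, L[1]='r', prepend. Next row=LF[1]=4
  step 5: row=4, L[4]='p', prepend. Next row=LF[4]=2
Reversed output: prpq$

Answer: prpq$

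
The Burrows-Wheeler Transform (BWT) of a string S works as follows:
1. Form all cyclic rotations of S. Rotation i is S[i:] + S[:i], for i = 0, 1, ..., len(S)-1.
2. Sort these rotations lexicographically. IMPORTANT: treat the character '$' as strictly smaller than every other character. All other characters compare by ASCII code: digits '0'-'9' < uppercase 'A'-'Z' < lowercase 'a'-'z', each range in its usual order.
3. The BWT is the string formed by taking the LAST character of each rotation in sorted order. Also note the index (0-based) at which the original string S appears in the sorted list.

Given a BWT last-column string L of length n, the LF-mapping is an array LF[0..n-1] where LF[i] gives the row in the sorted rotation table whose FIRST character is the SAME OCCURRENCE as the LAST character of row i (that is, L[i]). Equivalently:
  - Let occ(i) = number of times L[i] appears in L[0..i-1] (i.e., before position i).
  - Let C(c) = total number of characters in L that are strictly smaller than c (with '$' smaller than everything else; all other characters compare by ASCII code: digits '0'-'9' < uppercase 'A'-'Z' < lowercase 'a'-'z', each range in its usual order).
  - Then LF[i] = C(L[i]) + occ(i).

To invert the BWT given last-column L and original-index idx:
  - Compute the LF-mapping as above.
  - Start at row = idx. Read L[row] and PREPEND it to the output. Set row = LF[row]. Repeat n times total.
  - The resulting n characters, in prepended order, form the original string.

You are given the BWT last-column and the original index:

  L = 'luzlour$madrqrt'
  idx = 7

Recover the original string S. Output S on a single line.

LF mapping: 3 12 14 4 6 13 8 0 5 1 2 9 7 10 11
Walk LF starting at row 7, prepending L[row]:
  step 1: row=7, L[7]='$', prepend. Next row=LF[7]=0
  step 2: row=0, L[0]='l', prepend. Next row=LF[0]=3
  step 3: row=3, L[3]='l', prepend. Next row=LF[3]=4
  step 4: row=4, L[4]='o', prepend. Next row=LF[4]=6
  step 5: row=6, L[6]='r', prepend. Next row=LF[6]=8
  step 6: row=8, L[8]='m', prepend. Next row=LF[8]=5
  step 7: row=5, L[5]='u', prepend. Next row=LF[5]=13
  step 8: row=13, L[13]='r', prepend. Next row=LF[13]=10
  step 9: row=10, L[10]='d', prepend. Next row=LF[10]=2
  step 10: row=2, L[2]='z', prepend. Next row=LF[2]=14
  step 11: row=14, L[14]='t', prepend. Next row=LF[14]=11
  step 12: row=11, L[11]='r', prepend. Next row=LF[11]=9
  step 13: row=9, L[9]='a', prepend. Next row=LF[9]=1
  step 14: row=1, L[1]='u', prepend. Next row=LF[1]=12
  step 15: row=12, L[12]='q', prepend. Next row=LF[12]=7
Reversed output: quartzdrumroll$

Answer: quartzdrumroll$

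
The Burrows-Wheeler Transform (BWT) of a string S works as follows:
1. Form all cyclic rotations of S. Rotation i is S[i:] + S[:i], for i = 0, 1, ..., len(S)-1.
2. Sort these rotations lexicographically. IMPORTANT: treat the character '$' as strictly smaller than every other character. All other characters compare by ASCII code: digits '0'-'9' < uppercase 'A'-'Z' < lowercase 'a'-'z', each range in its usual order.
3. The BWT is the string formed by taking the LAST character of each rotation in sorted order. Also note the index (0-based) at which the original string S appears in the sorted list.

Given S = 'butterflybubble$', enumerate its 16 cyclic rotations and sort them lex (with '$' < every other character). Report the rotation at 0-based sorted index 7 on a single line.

All 16 rotations (rotation i = S[i:]+S[:i]):
  rot[0] = butterflybubble$
  rot[1] = utterflybubble$b
  rot[2] = tterflybubble$bu
  rot[3] = terflybubble$but
  rot[4] = erflybubble$butt
  rot[5] = rflybubble$butte
  rot[6] = flybubble$butter
  rot[7] = lybubble$butterf
  rot[8] = ybubble$butterfl
  rot[9] = bubble$butterfly
  rot[10] = ubble$butterflyb
  rot[11] = bble$butterflybu
  rot[12] = ble$butterflybub
  rot[13] = le$butterflybubb
  rot[14] = e$butterflybubbl
  rot[15] = $butterflybubble
Sorted (with $ < everything):
  sorted[0] = $butterflybubble
  sorted[1] = bble$butterflybu
  sorted[2] = ble$butterflybub
  sorted[3] = bubble$butterfly
  sorted[4] = butterflybubble$
  sorted[5] = e$butterflybubbl
  sorted[6] = erflybubble$butt
  sorted[7] = flybubble$butter
  sorted[8] = le$butterflybubb
  sorted[9] = lybubble$butterf
  sorted[10] = rflybubble$butte
  sorted[11] = terflybubble$but
  sorted[12] = tterflybubble$bu
  sorted[13] = ubble$butterflyb
  sorted[14] = utterflybubble$b
  sorted[15] = ybubble$butterfl
sorted[7] = flybubble$butter

Answer: flybubble$butter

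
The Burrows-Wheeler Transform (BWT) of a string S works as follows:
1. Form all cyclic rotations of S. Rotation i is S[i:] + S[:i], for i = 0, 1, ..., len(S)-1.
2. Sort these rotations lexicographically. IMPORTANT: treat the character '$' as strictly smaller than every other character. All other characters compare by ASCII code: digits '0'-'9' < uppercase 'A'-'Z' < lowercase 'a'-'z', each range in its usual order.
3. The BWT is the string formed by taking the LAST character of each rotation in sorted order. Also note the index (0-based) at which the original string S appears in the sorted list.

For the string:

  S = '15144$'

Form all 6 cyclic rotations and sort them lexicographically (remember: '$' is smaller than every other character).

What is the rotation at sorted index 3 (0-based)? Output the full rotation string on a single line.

Answer: 4$1514

Derivation:
All 6 rotations (rotation i = S[i:]+S[:i]):
  rot[0] = 15144$
  rot[1] = 5144$1
  rot[2] = 144$15
  rot[3] = 44$151
  rot[4] = 4$1514
  rot[5] = $15144
Sorted (with $ < everything):
  sorted[0] = $15144
  sorted[1] = 144$15
  sorted[2] = 15144$
  sorted[3] = 4$1514
  sorted[4] = 44$151
  sorted[5] = 5144$1
sorted[3] = 4$1514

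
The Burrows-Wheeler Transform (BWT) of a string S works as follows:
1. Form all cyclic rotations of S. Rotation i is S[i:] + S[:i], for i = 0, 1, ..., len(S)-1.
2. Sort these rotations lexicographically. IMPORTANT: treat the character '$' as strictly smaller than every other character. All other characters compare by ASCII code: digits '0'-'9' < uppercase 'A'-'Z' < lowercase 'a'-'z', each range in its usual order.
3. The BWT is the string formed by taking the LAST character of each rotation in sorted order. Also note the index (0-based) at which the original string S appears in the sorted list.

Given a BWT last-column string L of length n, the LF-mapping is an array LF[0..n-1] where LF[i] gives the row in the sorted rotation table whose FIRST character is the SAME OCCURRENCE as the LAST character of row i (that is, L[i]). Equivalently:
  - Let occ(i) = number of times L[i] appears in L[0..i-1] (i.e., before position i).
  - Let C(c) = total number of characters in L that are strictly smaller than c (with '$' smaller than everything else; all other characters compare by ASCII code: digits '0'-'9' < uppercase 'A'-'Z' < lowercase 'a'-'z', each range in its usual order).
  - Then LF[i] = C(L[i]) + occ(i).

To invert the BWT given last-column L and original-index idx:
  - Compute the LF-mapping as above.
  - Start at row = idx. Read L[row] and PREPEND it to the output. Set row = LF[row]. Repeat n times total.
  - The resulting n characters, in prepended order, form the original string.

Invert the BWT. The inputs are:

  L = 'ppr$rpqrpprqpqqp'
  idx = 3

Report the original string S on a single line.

Answer: ppqqrprqrpqprpp$

Derivation:
LF mapping: 1 2 12 0 13 3 8 14 4 5 15 9 6 10 11 7
Walk LF starting at row 3, prepending L[row]:
  step 1: row=3, L[3]='$', prepend. Next row=LF[3]=0
  step 2: row=0, L[0]='p', prepend. Next row=LF[0]=1
  step 3: row=1, L[1]='p', prepend. Next row=LF[1]=2
  step 4: row=2, L[2]='r', prepend. Next row=LF[2]=12
  step 5: row=12, L[12]='p', prepend. Next row=LF[12]=6
  step 6: row=6, L[6]='q', prepend. Next row=LF[6]=8
  step 7: row=8, L[8]='p', prepend. Next row=LF[8]=4
  step 8: row=4, L[4]='r', prepend. Next row=LF[4]=13
  step 9: row=13, L[13]='q', prepend. Next row=LF[13]=10
  step 10: row=10, L[10]='r', prepend. Next row=LF[10]=15
  step 11: row=15, L[15]='p', prepend. Next row=LF[15]=7
  step 12: row=7, L[7]='r', prepend. Next row=LF[7]=14
  step 13: row=14, L[14]='q', prepend. Next row=LF[14]=11
  step 14: row=11, L[11]='q', prepend. Next row=LF[11]=9
  step 15: row=9, L[9]='p', prepend. Next row=LF[9]=5
  step 16: row=5, L[5]='p', prepend. Next row=LF[5]=3
Reversed output: ppqqrprqrpqprpp$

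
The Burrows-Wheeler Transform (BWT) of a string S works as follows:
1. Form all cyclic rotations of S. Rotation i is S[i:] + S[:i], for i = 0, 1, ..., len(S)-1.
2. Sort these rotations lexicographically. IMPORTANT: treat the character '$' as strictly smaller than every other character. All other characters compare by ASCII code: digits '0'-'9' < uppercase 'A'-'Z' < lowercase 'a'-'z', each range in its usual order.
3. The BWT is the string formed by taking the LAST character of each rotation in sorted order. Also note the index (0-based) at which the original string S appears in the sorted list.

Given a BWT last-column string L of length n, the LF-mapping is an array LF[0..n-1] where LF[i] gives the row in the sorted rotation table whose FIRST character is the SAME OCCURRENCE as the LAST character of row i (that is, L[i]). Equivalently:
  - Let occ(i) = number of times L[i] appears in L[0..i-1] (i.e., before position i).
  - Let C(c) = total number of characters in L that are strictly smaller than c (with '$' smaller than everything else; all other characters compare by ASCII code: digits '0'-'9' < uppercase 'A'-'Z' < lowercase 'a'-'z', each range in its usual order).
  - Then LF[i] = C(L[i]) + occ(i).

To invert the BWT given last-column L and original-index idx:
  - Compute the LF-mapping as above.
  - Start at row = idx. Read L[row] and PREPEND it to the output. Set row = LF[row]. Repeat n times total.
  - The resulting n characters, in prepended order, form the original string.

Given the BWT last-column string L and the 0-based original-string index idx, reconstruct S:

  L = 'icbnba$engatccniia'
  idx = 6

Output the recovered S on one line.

LF mapping: 11 6 4 14 5 1 0 9 15 10 2 17 7 8 16 12 13 3
Walk LF starting at row 6, prepending L[row]:
  step 1: row=6, L[6]='$', prepend. Next row=LF[6]=0
  step 2: row=0, L[0]='i', prepend. Next row=LF[0]=11
  step 3: row=11, L[11]='t', prepend. Next row=LF[11]=17
  step 4: row=17, L[17]='a', prepend. Next row=LF[17]=3
  step 5: row=3, L[3]='n', prepend. Next row=LF[3]=14
  step 6: row=14, L[14]='n', prepend. Next row=LF[14]=16
  step 7: row=16, L[16]='i', prepend. Next row=LF[16]=13
  step 8: row=13, L[13]='c', prepend. Next row=LF[13]=8
  step 9: row=8, L[8]='n', prepend. Next row=LF[8]=15
  step 10: row=15, L[15]='i', prepend. Next row=LF[15]=12
  step 11: row=12, L[12]='c', prepend. Next row=LF[12]=7
  step 12: row=7, L[7]='e', prepend. Next row=LF[7]=9
  step 13: row=9, L[9]='g', prepend. Next row=LF[9]=10
  step 14: row=10, L[10]='a', prepend. Next row=LF[10]=2
  step 15: row=2, L[2]='b', prepend. Next row=LF[2]=4
  step 16: row=4, L[4]='b', prepend. Next row=LF[4]=5
  step 17: row=5, L[5]='a', prepend. Next row=LF[5]=1
  step 18: row=1, L[1]='c', prepend. Next row=LF[1]=6
Reversed output: cabbagecincinnati$

Answer: cabbagecincinnati$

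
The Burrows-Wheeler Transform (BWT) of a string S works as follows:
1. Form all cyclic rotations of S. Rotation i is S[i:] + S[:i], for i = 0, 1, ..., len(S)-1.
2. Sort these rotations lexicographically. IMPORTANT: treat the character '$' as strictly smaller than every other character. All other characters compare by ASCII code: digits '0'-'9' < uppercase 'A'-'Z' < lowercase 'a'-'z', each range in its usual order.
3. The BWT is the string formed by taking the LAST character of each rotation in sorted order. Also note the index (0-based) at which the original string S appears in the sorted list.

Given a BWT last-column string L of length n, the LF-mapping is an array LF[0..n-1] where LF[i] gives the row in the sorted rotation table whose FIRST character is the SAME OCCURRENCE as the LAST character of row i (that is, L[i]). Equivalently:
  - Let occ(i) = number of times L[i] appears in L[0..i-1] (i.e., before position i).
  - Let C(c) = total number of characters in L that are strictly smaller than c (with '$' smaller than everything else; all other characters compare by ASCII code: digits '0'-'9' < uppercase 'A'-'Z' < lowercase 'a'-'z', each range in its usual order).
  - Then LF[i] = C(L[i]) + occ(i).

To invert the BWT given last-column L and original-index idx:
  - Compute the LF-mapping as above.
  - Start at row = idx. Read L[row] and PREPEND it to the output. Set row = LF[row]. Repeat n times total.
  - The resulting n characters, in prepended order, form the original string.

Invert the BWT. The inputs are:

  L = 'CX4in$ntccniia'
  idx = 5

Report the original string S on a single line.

Answer: cincinnatiX4C$

Derivation:
LF mapping: 2 3 1 7 10 0 11 13 5 6 12 8 9 4
Walk LF starting at row 5, prepending L[row]:
  step 1: row=5, L[5]='$', prepend. Next row=LF[5]=0
  step 2: row=0, L[0]='C', prepend. Next row=LF[0]=2
  step 3: row=2, L[2]='4', prepend. Next row=LF[2]=1
  step 4: row=1, L[1]='X', prepend. Next row=LF[1]=3
  step 5: row=3, L[3]='i', prepend. Next row=LF[3]=7
  step 6: row=7, L[7]='t', prepend. Next row=LF[7]=13
  step 7: row=13, L[13]='a', prepend. Next row=LF[13]=4
  step 8: row=4, L[4]='n', prepend. Next row=LF[4]=10
  step 9: row=10, L[10]='n', prepend. Next row=LF[10]=12
  step 10: row=12, L[12]='i', prepend. Next row=LF[12]=9
  step 11: row=9, L[9]='c', prepend. Next row=LF[9]=6
  step 12: row=6, L[6]='n', prepend. Next row=LF[6]=11
  step 13: row=11, L[11]='i', prepend. Next row=LF[11]=8
  step 14: row=8, L[8]='c', prepend. Next row=LF[8]=5
Reversed output: cincinnatiX4C$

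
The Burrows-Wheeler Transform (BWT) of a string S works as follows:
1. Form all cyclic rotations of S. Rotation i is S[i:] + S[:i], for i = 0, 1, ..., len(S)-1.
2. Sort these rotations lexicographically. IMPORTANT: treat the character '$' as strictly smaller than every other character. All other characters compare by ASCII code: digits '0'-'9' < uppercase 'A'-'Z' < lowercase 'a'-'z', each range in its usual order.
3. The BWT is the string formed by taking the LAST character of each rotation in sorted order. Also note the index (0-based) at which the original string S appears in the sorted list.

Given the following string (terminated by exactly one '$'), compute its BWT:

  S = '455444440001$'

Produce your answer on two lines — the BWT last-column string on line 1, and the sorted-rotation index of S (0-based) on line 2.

All 13 rotations (rotation i = S[i:]+S[:i]):
  rot[0] = 455444440001$
  rot[1] = 55444440001$4
  rot[2] = 5444440001$45
  rot[3] = 444440001$455
  rot[4] = 44440001$4554
  rot[5] = 4440001$45544
  rot[6] = 440001$455444
  rot[7] = 40001$4554444
  rot[8] = 0001$45544444
  rot[9] = 001$455444440
  rot[10] = 01$4554444400
  rot[11] = 1$45544444000
  rot[12] = $455444440001
Sorted (with $ < everything):
  sorted[0] = $455444440001  (last char: '1')
  sorted[1] = 0001$45544444  (last char: '4')
  sorted[2] = 001$455444440  (last char: '0')
  sorted[3] = 01$4554444400  (last char: '0')
  sorted[4] = 1$45544444000  (last char: '0')
  sorted[5] = 40001$4554444  (last char: '4')
  sorted[6] = 440001$455444  (last char: '4')
  sorted[7] = 4440001$45544  (last char: '4')
  sorted[8] = 44440001$4554  (last char: '4')
  sorted[9] = 444440001$455  (last char: '5')
  sorted[10] = 455444440001$  (last char: '$')
  sorted[11] = 5444440001$45  (last char: '5')
  sorted[12] = 55444440001$4  (last char: '4')
Last column: 1400044445$54
Original string S is at sorted index 10

Answer: 1400044445$54
10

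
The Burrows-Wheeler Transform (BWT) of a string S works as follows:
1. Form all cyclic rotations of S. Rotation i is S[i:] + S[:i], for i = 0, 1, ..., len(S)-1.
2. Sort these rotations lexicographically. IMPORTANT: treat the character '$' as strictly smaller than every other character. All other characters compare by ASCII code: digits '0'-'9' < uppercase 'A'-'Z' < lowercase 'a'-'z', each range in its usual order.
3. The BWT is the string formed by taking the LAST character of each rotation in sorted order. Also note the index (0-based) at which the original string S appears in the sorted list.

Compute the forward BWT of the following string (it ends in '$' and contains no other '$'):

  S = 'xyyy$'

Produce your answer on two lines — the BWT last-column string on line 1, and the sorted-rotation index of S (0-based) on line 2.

All 5 rotations (rotation i = S[i:]+S[:i]):
  rot[0] = xyyy$
  rot[1] = yyy$x
  rot[2] = yy$xy
  rot[3] = y$xyy
  rot[4] = $xyyy
Sorted (with $ < everything):
  sorted[0] = $xyyy  (last char: 'y')
  sorted[1] = xyyy$  (last char: '$')
  sorted[2] = y$xyy  (last char: 'y')
  sorted[3] = yy$xy  (last char: 'y')
  sorted[4] = yyy$x  (last char: 'x')
Last column: y$yyx
Original string S is at sorted index 1

Answer: y$yyx
1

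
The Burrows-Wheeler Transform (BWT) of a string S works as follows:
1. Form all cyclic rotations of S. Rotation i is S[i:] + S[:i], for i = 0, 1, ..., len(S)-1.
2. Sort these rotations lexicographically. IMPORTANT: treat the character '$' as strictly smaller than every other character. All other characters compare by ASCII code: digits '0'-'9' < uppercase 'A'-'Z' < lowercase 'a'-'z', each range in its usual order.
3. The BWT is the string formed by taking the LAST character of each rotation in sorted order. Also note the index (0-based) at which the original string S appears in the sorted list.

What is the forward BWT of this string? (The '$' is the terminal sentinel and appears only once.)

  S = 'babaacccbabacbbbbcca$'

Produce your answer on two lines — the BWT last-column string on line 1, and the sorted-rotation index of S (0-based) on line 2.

Answer: acbbbbaa$cacbbbccabca
8

Derivation:
All 21 rotations (rotation i = S[i:]+S[:i]):
  rot[0] = babaacccbabacbbbbcca$
  rot[1] = abaacccbabacbbbbcca$b
  rot[2] = baacccbabacbbbbcca$ba
  rot[3] = aacccbabacbbbbcca$bab
  rot[4] = acccbabacbbbbcca$baba
  rot[5] = cccbabacbbbbcca$babaa
  rot[6] = ccbabacbbbbcca$babaac
  rot[7] = cbabacbbbbcca$babaacc
  rot[8] = babacbbbbcca$babaaccc
  rot[9] = abacbbbbcca$babaacccb
  rot[10] = bacbbbbcca$babaacccba
  rot[11] = acbbbbcca$babaacccbab
  rot[12] = cbbbbcca$babaacccbaba
  rot[13] = bbbbcca$babaacccbabac
  rot[14] = bbbcca$babaacccbabacb
  rot[15] = bbcca$babaacccbabacbb
  rot[16] = bcca$babaacccbabacbbb
  rot[17] = cca$babaacccbabacbbbb
  rot[18] = ca$babaacccbabacbbbbc
  rot[19] = a$babaacccbabacbbbbcc
  rot[20] = $babaacccbabacbbbbcca
Sorted (with $ < everything):
  sorted[0] = $babaacccbabacbbbbcca  (last char: 'a')
  sorted[1] = a$babaacccbabacbbbbcc  (last char: 'c')
  sorted[2] = aacccbabacbbbbcca$bab  (last char: 'b')
  sorted[3] = abaacccbabacbbbbcca$b  (last char: 'b')
  sorted[4] = abacbbbbcca$babaacccb  (last char: 'b')
  sorted[5] = acbbbbcca$babaacccbab  (last char: 'b')
  sorted[6] = acccbabacbbbbcca$baba  (last char: 'a')
  sorted[7] = baacccbabacbbbbcca$ba  (last char: 'a')
  sorted[8] = babaacccbabacbbbbcca$  (last char: '$')
  sorted[9] = babacbbbbcca$babaaccc  (last char: 'c')
  sorted[10] = bacbbbbcca$babaacccba  (last char: 'a')
  sorted[11] = bbbbcca$babaacccbabac  (last char: 'c')
  sorted[12] = bbbcca$babaacccbabacb  (last char: 'b')
  sorted[13] = bbcca$babaacccbabacbb  (last char: 'b')
  sorted[14] = bcca$babaacccbabacbbb  (last char: 'b')
  sorted[15] = ca$babaacccbabacbbbbc  (last char: 'c')
  sorted[16] = cbabacbbbbcca$babaacc  (last char: 'c')
  sorted[17] = cbbbbcca$babaacccbaba  (last char: 'a')
  sorted[18] = cca$babaacccbabacbbbb  (last char: 'b')
  sorted[19] = ccbabacbbbbcca$babaac  (last char: 'c')
  sorted[20] = cccbabacbbbbcca$babaa  (last char: 'a')
Last column: acbbbbaa$cacbbbccabca
Original string S is at sorted index 8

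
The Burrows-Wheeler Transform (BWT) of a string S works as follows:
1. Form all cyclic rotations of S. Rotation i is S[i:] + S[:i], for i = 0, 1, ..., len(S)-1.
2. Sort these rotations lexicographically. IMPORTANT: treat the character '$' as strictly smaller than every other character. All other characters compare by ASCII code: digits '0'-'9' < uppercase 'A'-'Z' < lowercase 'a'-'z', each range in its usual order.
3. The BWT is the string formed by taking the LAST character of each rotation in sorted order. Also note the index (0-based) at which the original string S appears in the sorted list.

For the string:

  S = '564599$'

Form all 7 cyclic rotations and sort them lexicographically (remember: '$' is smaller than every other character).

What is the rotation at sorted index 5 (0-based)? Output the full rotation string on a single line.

Answer: 9$56459

Derivation:
All 7 rotations (rotation i = S[i:]+S[:i]):
  rot[0] = 564599$
  rot[1] = 64599$5
  rot[2] = 4599$56
  rot[3] = 599$564
  rot[4] = 99$5645
  rot[5] = 9$56459
  rot[6] = $564599
Sorted (with $ < everything):
  sorted[0] = $564599
  sorted[1] = 4599$56
  sorted[2] = 564599$
  sorted[3] = 599$564
  sorted[4] = 64599$5
  sorted[5] = 9$56459
  sorted[6] = 99$5645
sorted[5] = 9$56459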